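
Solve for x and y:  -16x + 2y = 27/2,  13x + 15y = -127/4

x = -1, y = -5/4

Row-reduce the augmented matrix:
R1 ← R1 / (-16).
R2 ← R2 − 13·R1.
R2 ← R2 / (133/8).
R1 ← R1 + 1/8·R2.
Reading off the reduced rows gives x = -1, y = -5/4.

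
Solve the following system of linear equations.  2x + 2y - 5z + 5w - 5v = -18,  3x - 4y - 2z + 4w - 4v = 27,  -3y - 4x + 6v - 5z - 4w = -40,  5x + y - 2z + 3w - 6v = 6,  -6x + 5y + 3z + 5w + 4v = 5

Row-reduce the augmented matrix:
R1 ← R1 / (2).
R2 ← R2 − 3·R1.
R3 ← R3 + 4·R1.
R4 ← R4 − 5·R1.
R5 ← R5 + 6·R1.
R2 ← R2 / (-7).
R1 ← R1 − 1·R2.
R3 ← R3 − 1·R2.
R4 ← R4 + 4·R2.
R5 ← R5 − 11·R2.
R3 ← R3 / (-199/14).
R1 ← R1 + 12/7·R3.
R2 ← R2 + 11/14·R3.
R4 ← R4 − 103/14·R3.
R5 ← R5 + 47/14·R3.
R4 ← R4 / (-926/199).
R1 ← R1 − 266/199·R4.
R2 ← R2 − 39/199·R4.
R3 ← R3 + 77/199·R4.
R5 ← R5 − 2627/199·R4.
R5 ← R5 / (2735/926).
R1 ← R1 + 373/463·R5.
R2 ← R2 + 179/926·R5.
R3 ← R3 − 21/926·R5.
R4 ← R4 + 535/926·R5.
Reading off the reduced rows gives x = 5, y = -4, z = 6, w = 5, v = 3.

x = 5, y = -4, z = 6, w = 5, v = 3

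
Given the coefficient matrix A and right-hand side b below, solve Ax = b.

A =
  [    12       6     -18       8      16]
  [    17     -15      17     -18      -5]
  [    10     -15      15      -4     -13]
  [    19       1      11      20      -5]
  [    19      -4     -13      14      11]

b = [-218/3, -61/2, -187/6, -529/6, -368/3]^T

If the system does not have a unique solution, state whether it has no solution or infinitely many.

Row-reduce the augmented matrix:
R1 ← R1 / (12).
R2 ← R2 − 17·R1.
R3 ← R3 − 10·R1.
R4 ← R4 − 19·R1.
R5 ← R5 − 19·R1.
R2 ← R2 / (-47/2).
R1 ← R1 − 1/2·R2.
R3 ← R3 + 20·R2.
R4 ← R4 + 17/2·R2.
R5 ← R5 + 27/2·R2.
R3 ← R3 / (-290/47).
R1 ← R1 + 28/47·R3.
R2 ← R2 + 85/47·R3.
R4 ← R4 − 1134/47·R3.
R5 ← R5 + 419/47·R3.
R4 ← R4 / (32126/435).
R1 ← R1 + 194/145·R4.
R2 ← R2 + 256/87·R4.
R3 ← R3 + 336/145·R4.
R5 ← R5 + 1076/435·R4.
R5 ← R5 / (145901/32126).
R1 ← R1 − 7198/16063·R5.
R2 ← R2 − 24099/32126·R5.
R3 ← R3 + 16963/32126·R5.
R4 ← R4 + 13583/32126·R5.
Reading off the reduced rows gives x_1 = -3, x_2 = 5/2, x_3 = 1/2, x_4 = -7/3, x_5 = -3/2.

x_1 = -3, x_2 = 5/2, x_3 = 1/2, x_4 = -7/3, x_5 = -3/2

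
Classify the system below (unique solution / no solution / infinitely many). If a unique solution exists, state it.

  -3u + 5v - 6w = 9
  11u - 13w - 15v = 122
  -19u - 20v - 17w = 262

Row-reduce the augmented matrix:
R1 ← R1 / (-3).
R2 ← R2 − 11·R1.
R3 ← R3 + 19·R1.
R2 ← R2 / (10/3).
R1 ← R1 + 5/3·R2.
R3 ← R3 + 155/3·R2.
R3 ← R3 / (-1043/2).
R1 ← R1 + 31/2·R3.
R2 ← R2 + 21/2·R3.
Reading off the reduced rows gives u = -3, v = -6, w = -5.

u = -3, v = -6, w = -5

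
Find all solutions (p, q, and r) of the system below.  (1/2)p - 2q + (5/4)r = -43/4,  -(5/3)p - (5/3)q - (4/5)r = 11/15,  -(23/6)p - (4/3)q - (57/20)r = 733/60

infinitely many solutions

Row-reduce:
R1 ← R1 / (1/2).
R2 ← R2 + 5/3·R1.
R3 ← R3 + 23/6·R1.
R2 ← R2 / (-25/3).
R1 ← R1 + 4·R2.
R3 ← R3 + 50/3·R2.
Rank is 2 with 3 unknowns, leaving r free.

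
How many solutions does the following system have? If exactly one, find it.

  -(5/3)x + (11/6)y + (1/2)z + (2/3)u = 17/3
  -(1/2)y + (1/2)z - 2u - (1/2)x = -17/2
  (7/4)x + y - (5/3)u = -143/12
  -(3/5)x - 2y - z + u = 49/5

Row-reduce the augmented matrix:
R1 ← R1 / (-5/3).
R2 ← R2 + 1/2·R1.
R3 ← R3 − 7/4·R1.
R4 ← R4 + 3/5·R1.
R2 ← R2 / (-21/20).
R1 ← R1 + 11/10·R2.
R3 ← R3 − 117/40·R2.
R4 ← R4 + 133/50·R2.
R3 ← R3 / (3/2).
R1 ← R1 + 2/3·R3.
R2 ← R2 + 1/3·R3.
R4 ← R4 + 31/15·R3.
R4 ← R4 / (-3253/945).
R1 ← R1 + 236/189·R4.
R2 ← R2 − 14/27·R4.
R3 ← R3 + 298/63·R4.
Reading off the reduced rows gives x = -3, y = 0, z = -4, u = 4.

x = -3, y = 0, z = -4, u = 4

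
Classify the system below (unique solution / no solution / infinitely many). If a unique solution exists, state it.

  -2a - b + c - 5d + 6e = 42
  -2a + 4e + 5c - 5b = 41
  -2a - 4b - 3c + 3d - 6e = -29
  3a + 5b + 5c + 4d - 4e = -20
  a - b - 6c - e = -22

Row-reduce the augmented matrix:
R1 ← R1 / (-2).
R2 ← R2 + 2·R1.
R3 ← R3 + 2·R1.
R4 ← R4 − 3·R1.
R5 ← R5 − 1·R1.
R2 ← R2 / (-4).
R1 ← R1 − 1/2·R2.
R3 ← R3 + 3·R2.
R4 ← R4 − 7/2·R2.
R5 ← R5 + 3/2·R2.
R3 ← R3 / (-7).
R2 ← R2 + 1·R3.
R4 ← R4 − 10·R3.
R5 ← R5 + 7·R3.
R4 ← R4 / (389/56).
R1 ← R1 − 25/8·R4.
R2 ← R2 + 13/7·R4.
R3 ← R3 + 17/28·R4.
R5 ← R5 + 69/8·R4.
R5 ← R5 / (-521/389).
R1 ← R1 − 792/389·R5.
R2 ← R2 + 444/389·R5.
R3 ← R3 − 184/389·R5.
R4 ← R4 + 658/389·R5.
Reading off the reduced rows gives a = 1, b = -3, c = 4, d = -5, e = 2.

a = 1, b = -3, c = 4, d = -5, e = 2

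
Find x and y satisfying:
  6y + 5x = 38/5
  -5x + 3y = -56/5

x = 2, y = -2/5

Row-reduce the augmented matrix:
R1 ← R1 / (5).
R2 ← R2 + 5·R1.
R2 ← R2 / (9).
R1 ← R1 − 6/5·R2.
Reading off the reduced rows gives x = 2, y = -2/5.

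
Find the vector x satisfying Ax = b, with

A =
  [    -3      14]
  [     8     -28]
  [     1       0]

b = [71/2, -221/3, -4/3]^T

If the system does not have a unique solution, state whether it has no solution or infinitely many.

Row-reduce the augmented matrix:
R1 ← R1 / (-3).
R2 ← R2 − 8·R1.
R3 ← R3 − 1·R1.
R2 ← R2 / (28/3).
R1 ← R1 + 14/3·R2.
R3 ← R3 − 14/3·R2.
R3 reduces to 0 = 0, so the extra equation is consistent.
Reading off the reduced rows gives x_1 = -4/3, x_2 = 9/4.

x_1 = -4/3, x_2 = 9/4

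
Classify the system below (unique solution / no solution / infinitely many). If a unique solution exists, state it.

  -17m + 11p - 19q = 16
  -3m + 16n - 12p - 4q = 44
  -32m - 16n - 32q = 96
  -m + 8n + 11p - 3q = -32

Row-reduce:
R1 ← R1 / (-17).
R2 ← R2 + 3·R1.
R3 ← R3 + 32·R1.
R4 ← R4 + 1·R1.
R2 ← R2 / (16).
R3 ← R3 + 16·R2.
R4 ← R4 − 8·R2.
R3 ← R3 / (-589/17).
R1 ← R1 + 11/17·R3.
R2 ← R2 + 237/272·R3.
R4 ← R4 − 589/34·R3.
Rank is 3 with 4 unknowns, leaving q free.

infinitely many solutions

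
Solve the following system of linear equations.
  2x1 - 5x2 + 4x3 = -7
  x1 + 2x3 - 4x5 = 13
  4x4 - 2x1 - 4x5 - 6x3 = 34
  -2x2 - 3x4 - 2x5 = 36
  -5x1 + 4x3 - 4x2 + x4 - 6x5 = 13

x1 = 1, x2 = -3, x3 = -6, x4 = -6, x5 = -6

Row-reduce the augmented matrix:
R1 ← R1 / (2).
R2 ← R2 − 1·R1.
R3 ← R3 + 2·R1.
R5 ← R5 + 5·R1.
R2 ← R2 / (5/2).
R1 ← R1 + 5/2·R2.
R3 ← R3 + 5·R2.
R4 ← R4 + 2·R2.
R5 ← R5 + 33/2·R2.
R3 ← R3 / (-2).
R1 ← R1 − 2·R3.
R5 ← R5 − 14·R3.
R4 ← R4 / (-3).
R1 ← R1 − 4·R4.
R3 ← R3 + 2·R4.
R5 ← R5 − 29·R4.
R5 ← R5 / (-500/3).
R1 ← R1 + 344/15·R5.
R2 ← R2 + 8/5·R5.
R3 ← R3 − 142/15·R5.
R4 ← R4 − 26/15·R5.
Reading off the reduced rows gives x1 = 1, x2 = -3, x3 = -6, x4 = -6, x5 = -6.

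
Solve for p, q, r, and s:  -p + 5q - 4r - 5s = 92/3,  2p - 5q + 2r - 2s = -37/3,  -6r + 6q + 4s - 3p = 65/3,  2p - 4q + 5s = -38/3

p = 3, q = 3, r = -3, s = -4/3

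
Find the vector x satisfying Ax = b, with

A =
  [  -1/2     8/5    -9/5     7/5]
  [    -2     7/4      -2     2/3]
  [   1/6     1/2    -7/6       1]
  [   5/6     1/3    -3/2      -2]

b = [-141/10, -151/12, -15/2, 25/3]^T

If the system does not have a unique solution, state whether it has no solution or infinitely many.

x_1 = 1, x_2 = -3, x_3 = 1, x_4 = -5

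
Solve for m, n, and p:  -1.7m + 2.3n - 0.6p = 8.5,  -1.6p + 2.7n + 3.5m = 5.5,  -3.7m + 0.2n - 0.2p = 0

Row-reduce the augmented matrix:
R1 ← R1 / (-17/10).
R2 ← R2 − 7/2·R1.
R3 ← R3 + 37/10·R1.
R2 ← R2 / (632/85).
R1 ← R1 + 23/17·R2.
R3 ← R3 + 817/170·R2.
R3 ← R3 / (-4593/6320).
R1 ← R1 + 103/632·R3.
R2 ← R2 + 241/632·R3.
Reading off the reduced rows gives m = 0, n = 5, p = 5.

m = 0, n = 5, p = 5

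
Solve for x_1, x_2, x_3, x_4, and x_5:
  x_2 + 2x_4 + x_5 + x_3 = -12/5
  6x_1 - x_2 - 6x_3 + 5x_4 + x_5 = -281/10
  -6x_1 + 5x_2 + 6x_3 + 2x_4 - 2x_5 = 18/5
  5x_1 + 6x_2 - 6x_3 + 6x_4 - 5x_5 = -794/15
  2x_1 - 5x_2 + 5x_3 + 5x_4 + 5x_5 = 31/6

x_1 = -8/3, x_2 = -1, x_3 = 3/5, x_4 = -5/2, x_5 = 3

Row-reduce the augmented matrix:
Swap R1 and R2.
R1 ← R1 / (6).
R3 ← R3 + 6·R1.
R4 ← R4 − 5·R1.
R5 ← R5 − 2·R1.
R1 ← R1 + 1/6·R2.
R3 ← R3 − 4·R2.
R4 ← R4 − 41/6·R2.
R5 ← R5 + 14/3·R2.
R3 ← R3 / (-4).
R1 ← R1 + 5/6·R3.
R2 ← R2 − 1·R3.
R4 ← R4 + 47/6·R3.
R5 ← R5 − 35/3·R3.
R4 ← R4 / (-79/8).
R1 ← R1 − 11/8·R4.
R2 ← R2 − 7/4·R4.
R3 ← R3 − 1/4·R4.
R5 ← R5 − 39/4·R4.
R5 ← R5 / (-639/79).
R1 ← R1 − 77/79·R5.
R2 ← R2 + 60/79·R5.
R3 ← R3 − 93/79·R5.
R4 ← R4 − 23/79·R5.
Reading off the reduced rows gives x_1 = -8/3, x_2 = -1, x_3 = 3/5, x_4 = -5/2, x_5 = 3.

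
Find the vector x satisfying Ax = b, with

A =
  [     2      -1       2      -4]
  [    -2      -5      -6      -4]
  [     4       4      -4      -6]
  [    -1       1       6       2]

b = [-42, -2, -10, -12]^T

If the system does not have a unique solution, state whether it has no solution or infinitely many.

x_1 = -4, x_2 = 4, x_3 = -5, x_4 = 5

Row-reduce the augmented matrix:
R1 ← R1 / (2).
R2 ← R2 + 2·R1.
R3 ← R3 − 4·R1.
R4 ← R4 + 1·R1.
R2 ← R2 / (-6).
R1 ← R1 + 1/2·R2.
R3 ← R3 − 6·R2.
R4 ← R4 − 1/2·R2.
R3 ← R3 / (-12).
R1 ← R1 − 4/3·R3.
R2 ← R2 − 2/3·R3.
R4 ← R4 − 20/3·R3.
R4 ← R4 / (-4).
R1 ← R1 + 2·R4.
R2 ← R2 − 1·R4.
R3 ← R3 − 1/2·R4.
Reading off the reduced rows gives x_1 = -4, x_2 = 4, x_3 = -5, x_4 = 5.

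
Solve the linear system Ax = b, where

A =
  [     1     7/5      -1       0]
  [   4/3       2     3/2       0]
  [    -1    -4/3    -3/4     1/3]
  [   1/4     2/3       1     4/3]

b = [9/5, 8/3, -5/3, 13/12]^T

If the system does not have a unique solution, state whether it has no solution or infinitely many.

x_1 = -1, x_2 = 2, x_3 = 0, x_4 = 0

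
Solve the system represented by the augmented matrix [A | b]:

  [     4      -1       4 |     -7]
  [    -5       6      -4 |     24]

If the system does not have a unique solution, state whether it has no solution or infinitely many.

infinitely many solutions

Row-reduce:
R1 ← R1 / (4).
R2 ← R2 + 5·R1.
R2 ← R2 / (19/4).
R1 ← R1 + 1/4·R2.
Rank is 2 with 3 unknowns, leaving x_3 free.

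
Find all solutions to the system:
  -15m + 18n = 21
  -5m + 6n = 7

infinitely many solutions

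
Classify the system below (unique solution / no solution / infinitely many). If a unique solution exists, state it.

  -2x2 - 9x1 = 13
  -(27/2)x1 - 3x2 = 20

no solution

Row-reduce:
R1 ← R1 / (-9).
R2 ← R2 + 27/2·R1.
Row 2 reduces to 0 = 1/2, a contradiction. The system is inconsistent.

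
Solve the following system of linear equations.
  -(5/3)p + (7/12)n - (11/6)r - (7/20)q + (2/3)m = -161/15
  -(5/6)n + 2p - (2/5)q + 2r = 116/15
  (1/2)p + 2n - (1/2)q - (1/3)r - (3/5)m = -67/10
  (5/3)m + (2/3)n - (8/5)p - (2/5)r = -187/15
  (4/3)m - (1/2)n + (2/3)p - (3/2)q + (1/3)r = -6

infinitely many solutions

Row-reduce:
R1 ← R1 / (2/3).
R3 ← R3 + 3/5·R1.
R4 ← R4 − 5/3·R1.
R5 ← R5 − 4/3·R1.
R2 ← R2 / (-5/6).
R1 ← R1 − 7/8·R2.
R3 ← R3 − 101/40·R2.
R4 ← R4 + 19/24·R2.
R5 ← R5 + 5/3·R2.
R3 ← R3 / (253/50).
R1 ← R1 + 2/5·R3.
R2 ← R2 + 12/5·R3.
R4 ← R4 − 2/3·R3.
R4 ← R4 / (231049/151800).
R1 ← R1 + 2237/2024·R4.
R2 ← R2 + 609/1265·R4.
R3 ← R3 + 2027/5060·R4.
Rank is 4 with 5 unknowns, leaving r free.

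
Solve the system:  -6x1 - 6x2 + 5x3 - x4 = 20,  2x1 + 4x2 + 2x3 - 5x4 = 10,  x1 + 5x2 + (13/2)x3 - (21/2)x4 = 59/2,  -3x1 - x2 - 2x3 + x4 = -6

no solution

Row-reduce:
R1 ← R1 / (-6).
R2 ← R2 − 2·R1.
R3 ← R3 − 1·R1.
R4 ← R4 + 3·R1.
R2 ← R2 / (2).
R1 ← R1 − 1·R2.
R3 ← R3 − 4·R2.
R4 ← R4 − 2·R2.
Swap R3 and R4.
R3 ← R3 / (-49/6).
R1 ← R1 + 8/3·R3.
R2 ← R2 − 11/6·R3.
Row 4 reduces to 0 = -1/2, a contradiction. The system is inconsistent.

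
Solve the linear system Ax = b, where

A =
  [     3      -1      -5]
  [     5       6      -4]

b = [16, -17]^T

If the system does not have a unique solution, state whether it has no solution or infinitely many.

infinitely many solutions

Row-reduce:
R1 ← R1 / (3).
R2 ← R2 − 5·R1.
R2 ← R2 / (23/3).
R1 ← R1 + 1/3·R2.
Rank is 2 with 3 unknowns, leaving x_3 free.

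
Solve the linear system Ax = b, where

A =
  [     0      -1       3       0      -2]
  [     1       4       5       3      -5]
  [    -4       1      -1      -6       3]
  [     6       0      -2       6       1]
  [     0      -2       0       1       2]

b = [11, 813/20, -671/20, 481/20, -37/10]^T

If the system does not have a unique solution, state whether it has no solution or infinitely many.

x_1 = 5/2, x_2 = 3/2, x_3 = 3, x_4 = 14/5, x_5 = -7/4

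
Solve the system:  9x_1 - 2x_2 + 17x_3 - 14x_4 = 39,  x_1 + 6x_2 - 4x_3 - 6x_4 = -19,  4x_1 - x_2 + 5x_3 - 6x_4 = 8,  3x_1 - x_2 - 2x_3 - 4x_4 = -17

Row-reduce:
R1 ← R1 / (9).
R2 ← R2 − 1·R1.
R3 ← R3 − 4·R1.
R4 ← R4 − 3·R1.
R2 ← R2 / (56/9).
R1 ← R1 + 2/9·R2.
R3 ← R3 + 1/9·R2.
R4 ← R4 + 1/3·R2.
R3 ← R3 / (-149/56).
R1 ← R1 − 47/28·R3.
R2 ← R2 + 53/56·R3.
R4 ← R4 + 447/56·R3.
Row 4 reduces to 0 = -2, a contradiction. The system is inconsistent.

no solution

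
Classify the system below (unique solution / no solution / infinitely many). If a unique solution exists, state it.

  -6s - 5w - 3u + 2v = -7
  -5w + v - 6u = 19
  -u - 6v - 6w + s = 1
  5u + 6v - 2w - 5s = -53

u = -6, v = -2, w = 3, s = 1

Row-reduce the augmented matrix:
R1 ← R1 / (-3).
R2 ← R2 + 6·R1.
R3 ← R3 + 1·R1.
R4 ← R4 − 5·R1.
R2 ← R2 / (-3).
R1 ← R1 + 2/3·R2.
R3 ← R3 + 20/3·R2.
R4 ← R4 − 28/3·R2.
R3 ← R3 / (-139/9).
R1 ← R1 − 5/9·R3.
R2 ← R2 + 5/3·R3.
R4 ← R4 − 47/9·R3.
R4 ← R4 / (1992/139).
R1 ← R1 + 211/139·R4.
R2 ← R2 + 201/139·R4.
R3 ← R3 − 213/139·R4.
Reading off the reduced rows gives u = -6, v = -2, w = 3, s = 1.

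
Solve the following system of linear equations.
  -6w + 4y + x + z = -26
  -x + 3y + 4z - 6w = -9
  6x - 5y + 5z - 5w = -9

infinitely many solutions

Row-reduce:
R2 ← R2 + 1·R1.
R3 ← R3 − 6·R1.
R2 ← R2 / (7).
R1 ← R1 − 4·R2.
R3 ← R3 + 29·R2.
R3 ← R3 / (138/7).
R1 ← R1 + 13/7·R3.
R2 ← R2 − 5/7·R3.
Rank is 3 with 4 unknowns, leaving w free.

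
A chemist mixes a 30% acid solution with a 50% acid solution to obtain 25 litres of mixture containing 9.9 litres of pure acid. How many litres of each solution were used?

Let a = litres of solution A, b = litres of solution B.
  a + b = 25
  (3/10)a + (1/2)b = 99/10
Row-reduce the augmented matrix:
R2 ← R2 − 3/10·R1.
R2 ← R2 / (1/5).
R1 ← R1 − 1·R2.
Reading off the reduced rows gives a = 13, b = 12.

litres of solution A: 13, litres of solution B: 12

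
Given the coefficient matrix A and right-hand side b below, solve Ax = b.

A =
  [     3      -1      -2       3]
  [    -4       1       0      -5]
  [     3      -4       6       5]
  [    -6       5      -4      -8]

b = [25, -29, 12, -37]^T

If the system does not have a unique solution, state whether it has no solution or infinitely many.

infinitely many solutions

Row-reduce:
R1 ← R1 / (3).
R2 ← R2 + 4·R1.
R3 ← R3 − 3·R1.
R4 ← R4 + 6·R1.
R2 ← R2 / (-1/3).
R1 ← R1 + 1/3·R2.
R3 ← R3 + 3·R2.
R4 ← R4 − 3·R2.
R3 ← R3 / (32).
R1 ← R1 − 2·R3.
R2 ← R2 − 8·R3.
R4 ← R4 + 32·R3.
Rank is 3 with 4 unknowns, leaving x_4 free.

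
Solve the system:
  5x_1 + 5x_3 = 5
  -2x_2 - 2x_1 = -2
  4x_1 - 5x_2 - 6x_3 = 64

Row-reduce the augmented matrix:
R1 ← R1 / (5).
R2 ← R2 + 2·R1.
R3 ← R3 − 4·R1.
R2 ← R2 / (-2).
R3 ← R3 + 5·R2.
R3 ← R3 / (-15).
R1 ← R1 − 1·R3.
R2 ← R2 + 1·R3.
Reading off the reduced rows gives x_1 = 5, x_2 = -4, x_3 = -4.

x_1 = 5, x_2 = -4, x_3 = -4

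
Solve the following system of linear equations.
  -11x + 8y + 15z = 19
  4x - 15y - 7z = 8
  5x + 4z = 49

x = 5, y = -2, z = 6

Row-reduce the augmented matrix:
R1 ← R1 / (-11).
R2 ← R2 − 4·R1.
R3 ← R3 − 5·R1.
R2 ← R2 / (-133/11).
R1 ← R1 + 8/11·R2.
R3 ← R3 − 40/11·R2.
R3 ← R3 / (1377/133).
R1 ← R1 + 169/133·R3.
R2 ← R2 − 17/133·R3.
Reading off the reduced rows gives x = 5, y = -2, z = 6.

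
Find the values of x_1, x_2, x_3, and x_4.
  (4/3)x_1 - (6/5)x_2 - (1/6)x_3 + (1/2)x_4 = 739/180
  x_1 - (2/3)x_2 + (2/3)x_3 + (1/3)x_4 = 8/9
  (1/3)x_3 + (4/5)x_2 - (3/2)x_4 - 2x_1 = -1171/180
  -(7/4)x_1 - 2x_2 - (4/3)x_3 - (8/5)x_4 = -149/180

x_1 = 7/3, x_2 = -1/4, x_3 = -8/3, x_4 = 1/2

Row-reduce the augmented matrix:
R1 ← R1 / (4/3).
R2 ← R2 − 1·R1.
R3 ← R3 + 2·R1.
R4 ← R4 + 7/4·R1.
R2 ← R2 / (7/30).
R1 ← R1 + 9/10·R2.
R3 ← R3 + 1·R2.
R4 ← R4 + 143/40·R2.
R3 ← R3 / (73/21).
R1 ← R1 − 41/14·R3.
R2 ← R2 − 95/28·R3.
R4 ← R4 − 1777/168·R3.
R4 ← R4 / (7261/5840).
R1 ← R1 − 291/292·R4.
R2 ← R2 − 425/584·R4.
R3 ← R3 + 39/146·R4.
Reading off the reduced rows gives x_1 = 7/3, x_2 = -1/4, x_3 = -8/3, x_4 = 1/2.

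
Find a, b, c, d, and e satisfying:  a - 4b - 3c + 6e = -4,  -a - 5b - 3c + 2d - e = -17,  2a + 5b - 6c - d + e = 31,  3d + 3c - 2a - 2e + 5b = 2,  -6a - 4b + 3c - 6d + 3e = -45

a = 5, b = 3, c = -1, d = 0, e = 0

Row-reduce the augmented matrix:
R2 ← R2 + 1·R1.
R3 ← R3 − 2·R1.
R4 ← R4 + 2·R1.
R5 ← R5 + 6·R1.
R2 ← R2 / (-9).
R1 ← R1 + 4·R2.
R3 ← R3 − 13·R2.
R4 ← R4 + 3·R2.
R5 ← R5 + 28·R2.
R3 ← R3 / (-26/3).
R1 ← R1 + 1/3·R3.
R2 ← R2 − 2/3·R3.
R4 ← R4 + 1·R3.
R5 ← R5 − 11/3·R3.
R4 ← R4 / (55/26).
R1 ← R1 + 25/26·R4.
R2 ← R2 + 1/13·R4.
R3 ← R3 + 17/78·R4.
R5 ← R5 + 297/26·R4.
R5 ← R5 / (346/5).
R1 ← R1 − 87/11·R5.
R2 ← R2 + 29/55·R5.
R3 ← R3 − 221/165·R5.
R4 ← R4 − 228/55·R5.
Reading off the reduced rows gives a = 5, b = 3, c = -1, d = 0, e = 0.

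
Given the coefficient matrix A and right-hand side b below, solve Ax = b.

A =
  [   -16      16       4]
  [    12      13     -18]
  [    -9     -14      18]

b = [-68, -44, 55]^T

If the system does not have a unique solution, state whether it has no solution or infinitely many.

Row-reduce the augmented matrix:
R1 ← R1 / (-16).
R2 ← R2 − 12·R1.
R3 ← R3 + 9·R1.
R2 ← R2 / (25).
R1 ← R1 + 1·R2.
R3 ← R3 + 23·R2.
R3 ← R3 / (39/20).
R1 ← R1 + 17/20·R3.
R2 ← R2 + 3/5·R3.
Reading off the reduced rows gives x_1 = 3, x_2 = -2, x_3 = 3.

x_1 = 3, x_2 = -2, x_3 = 3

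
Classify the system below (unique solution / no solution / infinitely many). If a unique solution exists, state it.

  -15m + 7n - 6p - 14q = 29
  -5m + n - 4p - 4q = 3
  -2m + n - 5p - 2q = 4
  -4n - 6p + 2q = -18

Row-reduce:
R1 ← R1 / (-15).
R2 ← R2 + 5·R1.
R3 ← R3 + 2·R1.
R2 ← R2 / (-4/3).
R1 ← R1 + 7/15·R2.
R3 ← R3 − 1/15·R2.
R4 ← R4 + 4·R2.
R3 ← R3 / (-43/10).
R1 ← R1 − 11/10·R3.
R2 ← R2 − 3/2·R3.
Row 4 reduces to 0 = 2, a contradiction. The system is inconsistent.

no solution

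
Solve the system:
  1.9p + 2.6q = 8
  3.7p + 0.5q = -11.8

Row-reduce the augmented matrix:
R1 ← R1 / (19/10).
R2 ← R2 − 37/10·R1.
R2 ← R2 / (-867/190).
R1 ← R1 − 26/19·R2.
Reading off the reduced rows gives p = -4, q = 6.

p = -4, q = 6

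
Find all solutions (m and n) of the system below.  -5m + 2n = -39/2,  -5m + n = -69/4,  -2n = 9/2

m = 3, n = -9/4

Row-reduce the augmented matrix:
R1 ← R1 / (-5).
R2 ← R2 + 5·R1.
R2 ← R2 / (-1).
R1 ← R1 + 2/5·R2.
R3 ← R3 + 2·R2.
R3 reduces to 0 = 0, so the extra equation is consistent.
Reading off the reduced rows gives m = 3, n = -9/4.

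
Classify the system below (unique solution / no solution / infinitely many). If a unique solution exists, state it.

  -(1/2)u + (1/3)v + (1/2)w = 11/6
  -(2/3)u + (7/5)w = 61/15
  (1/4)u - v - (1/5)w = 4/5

u = -4, v = -2, w = 1

Row-reduce the augmented matrix:
R1 ← R1 / (-1/2).
R2 ← R2 + 2/3·R1.
R3 ← R3 − 1/4·R1.
R2 ← R2 / (-4/9).
R1 ← R1 + 2/3·R2.
R3 ← R3 + 5/6·R2.
R3 ← R3 / (-53/40).
R1 ← R1 + 21/10·R3.
R2 ← R2 + 33/20·R3.
Reading off the reduced rows gives u = -4, v = -2, w = 1.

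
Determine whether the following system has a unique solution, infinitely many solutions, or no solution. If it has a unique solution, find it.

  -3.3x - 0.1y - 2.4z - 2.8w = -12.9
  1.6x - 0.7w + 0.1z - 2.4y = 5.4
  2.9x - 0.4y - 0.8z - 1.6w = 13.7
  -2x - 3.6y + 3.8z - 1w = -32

x = 5, y = 0, z = -5, w = 3

Row-reduce the augmented matrix:
R1 ← R1 / (-33/10).
R2 ← R2 − 8/5·R1.
R3 ← R3 − 29/10·R1.
R4 ← R4 + 2·R1.
R2 ← R2 / (-404/165).
R1 ← R1 − 1/33·R2.
R3 ← R3 + 161/330·R2.
R4 ← R4 + 584/165·R2.
R3 ← R3 / (-21793/8080).
R1 ← R1 − 577/808·R3.
R2 ← R2 − 351/808·R3.
R4 ← R4 − 686/101·R3.
R4 ← R4 / (-601688/108965).
R1 ← R1 + 3128/21793·R4.
R2 ← R2 − 5500/21793·R4.
R3 ← R3 − 29497/21793·R4.
Reading off the reduced rows gives x = 5, y = 0, z = -5, w = 3.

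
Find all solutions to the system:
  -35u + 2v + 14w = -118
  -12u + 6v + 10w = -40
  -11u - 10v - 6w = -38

infinitely many solutions

Row-reduce:
R1 ← R1 / (-35).
R2 ← R2 + 12·R1.
R3 ← R3 + 11·R1.
R2 ← R2 / (186/35).
R1 ← R1 + 2/35·R2.
R3 ← R3 + 372/35·R2.
Rank is 2 with 3 unknowns, leaving w free.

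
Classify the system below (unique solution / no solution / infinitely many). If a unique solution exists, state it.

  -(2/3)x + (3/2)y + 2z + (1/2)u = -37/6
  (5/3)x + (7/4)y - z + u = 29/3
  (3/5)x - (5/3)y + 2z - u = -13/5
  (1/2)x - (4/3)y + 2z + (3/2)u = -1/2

x = 4, y = 0, z = -2, u = 1

Row-reduce the augmented matrix:
R1 ← R1 / (-2/3).
R2 ← R2 − 5/3·R1.
R3 ← R3 − 3/5·R1.
R4 ← R4 − 1/2·R1.
R2 ← R2 / (11/2).
R1 ← R1 + 9/4·R2.
R3 ← R3 + 19/60·R2.
R4 ← R4 + 5/24·R2.
R3 ← R3 / (133/33).
R1 ← R1 + 15/11·R3.
R2 ← R2 − 8/11·R3.
R4 ← R4 − 241/66·R3.
R4 ← R4 / (2491/1064).
R1 ← R1 − 15/532·R4.
R2 ← R2 − 129/266·R4.
R3 ← R3 + 111/1064·R4.
Reading off the reduced rows gives x = 4, y = 0, z = -2, u = 1.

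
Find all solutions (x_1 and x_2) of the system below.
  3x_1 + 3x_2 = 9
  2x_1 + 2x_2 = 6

Row-reduce:
R1 ← R1 / (3).
R2 ← R2 − 2·R1.
Rank is 1 with 2 unknowns, leaving x_2 free.

infinitely many solutions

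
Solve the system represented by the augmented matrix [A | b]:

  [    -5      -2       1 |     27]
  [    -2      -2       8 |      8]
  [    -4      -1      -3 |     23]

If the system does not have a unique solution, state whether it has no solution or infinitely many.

infinitely many solutions

Row-reduce:
R1 ← R1 / (-5).
R2 ← R2 + 2·R1.
R3 ← R3 + 4·R1.
R2 ← R2 / (-6/5).
R1 ← R1 − 2/5·R2.
R3 ← R3 − 3/5·R2.
Rank is 2 with 3 unknowns, leaving x_3 free.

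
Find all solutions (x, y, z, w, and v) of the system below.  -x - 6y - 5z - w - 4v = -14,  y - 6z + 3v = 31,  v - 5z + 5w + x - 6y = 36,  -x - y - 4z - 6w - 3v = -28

infinitely many solutions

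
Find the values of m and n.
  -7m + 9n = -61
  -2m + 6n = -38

Row-reduce the augmented matrix:
R1 ← R1 / (-7).
R2 ← R2 + 2·R1.
R2 ← R2 / (24/7).
R1 ← R1 + 9/7·R2.
Reading off the reduced rows gives m = 1, n = -6.

m = 1, n = -6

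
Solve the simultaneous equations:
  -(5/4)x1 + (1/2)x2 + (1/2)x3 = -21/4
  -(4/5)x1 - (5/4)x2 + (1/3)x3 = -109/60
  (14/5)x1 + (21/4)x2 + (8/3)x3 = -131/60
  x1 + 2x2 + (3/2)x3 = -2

x1 = 3, x2 = -1, x3 = -2

Row-reduce the augmented matrix:
R1 ← R1 / (-5/4).
R2 ← R2 + 4/5·R1.
R3 ← R3 − 14/5·R1.
R4 ← R4 − 1·R1.
R2 ← R2 / (-157/100).
R1 ← R1 + 2/5·R2.
R3 ← R3 − 637/100·R2.
R4 ← R4 − 12/5·R2.
R3 ← R3 / (603/157).
R1 ← R1 + 190/471·R3.
R2 ← R2 + 4/471·R3.
R4 ← R4 − 603/314·R3.
R4 reduces to 0 = 0, so the extra equation is consistent.
Reading off the reduced rows gives x1 = 3, x2 = -1, x3 = -2.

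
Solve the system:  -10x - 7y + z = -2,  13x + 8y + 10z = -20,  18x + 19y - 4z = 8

x = 0, y = 0, z = -2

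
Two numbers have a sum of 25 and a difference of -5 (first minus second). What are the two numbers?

Let x = first number, y = second number.
  y + x = 25
  x - y = -5
From equation 1: x = 25 − y.
Substitute into equation 2 and solve: y = 15.
Then x = 10.

first number: 10, second number: 15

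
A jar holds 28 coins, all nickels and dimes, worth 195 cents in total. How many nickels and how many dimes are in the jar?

nickels: 17, dimes: 11

Let n = nickels, d = dimes.
  n + d = 28
  5n + 10d = 195
Row-reduce the augmented matrix:
R2 ← R2 − 5·R1.
R2 ← R2 / (5).
R1 ← R1 − 1·R2.
Reading off the reduced rows gives n = 17, d = 11.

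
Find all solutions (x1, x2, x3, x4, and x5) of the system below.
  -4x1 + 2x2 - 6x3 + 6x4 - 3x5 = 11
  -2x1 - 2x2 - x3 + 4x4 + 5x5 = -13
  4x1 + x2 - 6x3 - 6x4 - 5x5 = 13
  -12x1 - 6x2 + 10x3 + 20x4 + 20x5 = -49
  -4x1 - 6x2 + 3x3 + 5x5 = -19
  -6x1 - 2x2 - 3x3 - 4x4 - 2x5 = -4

Row-reduce:
R1 ← R1 / (-4).
R2 ← R2 + 2·R1.
R3 ← R3 − 4·R1.
R4 ← R4 + 12·R1.
R5 ← R5 + 4·R1.
R6 ← R6 + 6·R1.
R2 ← R2 / (-3).
R1 ← R1 + 1/2·R2.
R3 ← R3 − 3·R2.
R4 ← R4 + 12·R2.
R5 ← R5 + 8·R2.
R6 ← R6 + 5·R2.
R3 ← R3 / (-10).
R1 ← R1 − 7/6·R3.
R2 ← R2 + 2/3·R3.
R4 ← R4 − 20·R3.
R5 ← R5 − 11/3·R3.
R6 ← R6 − 8/3·R3.
Swap R4 and R5.
R4 ← R4 / (-83/10).
R1 ← R1 + 31/20·R4.
R2 ← R2 + 2/5·R4.
R3 ← R3 + 1/10·R4.
R6 ← R6 + 72/5·R4.
Swap R5 and R6.
R5 ← R5 / (2095/249).
R1 ← R1 − 111/83·R5.
R2 ← R2 + 132/83·R5.
R3 ← R3 − 67/249·R5.
R4 ← R4 − 593/498·R5.
Row 6 reduces to 0 = 3, a contradiction. The system is inconsistent.

no solution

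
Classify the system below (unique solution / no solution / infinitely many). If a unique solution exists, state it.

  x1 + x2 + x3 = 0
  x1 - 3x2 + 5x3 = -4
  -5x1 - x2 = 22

Row-reduce the augmented matrix:
R2 ← R2 − 1·R1.
R3 ← R3 + 5·R1.
R2 ← R2 / (-4).
R1 ← R1 − 1·R2.
R3 ← R3 − 4·R2.
R3 ← R3 / (9).
R1 ← R1 − 2·R3.
R2 ← R2 + 1·R3.
Reading off the reduced rows gives x1 = -5, x2 = 3, x3 = 2.

x1 = -5, x2 = 3, x3 = 2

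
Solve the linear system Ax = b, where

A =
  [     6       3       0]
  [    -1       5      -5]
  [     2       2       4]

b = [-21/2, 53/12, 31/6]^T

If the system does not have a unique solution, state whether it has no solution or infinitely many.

x_1 = -11/4, x_2 = 2, x_3 = 5/3

Row-reduce the augmented matrix:
R1 ← R1 / (6).
R2 ← R2 + 1·R1.
R3 ← R3 − 2·R1.
R2 ← R2 / (11/2).
R1 ← R1 − 1/2·R2.
R3 ← R3 − 1·R2.
R3 ← R3 / (54/11).
R1 ← R1 − 5/11·R3.
R2 ← R2 + 10/11·R3.
Reading off the reduced rows gives x_1 = -11/4, x_2 = 2, x_3 = 5/3.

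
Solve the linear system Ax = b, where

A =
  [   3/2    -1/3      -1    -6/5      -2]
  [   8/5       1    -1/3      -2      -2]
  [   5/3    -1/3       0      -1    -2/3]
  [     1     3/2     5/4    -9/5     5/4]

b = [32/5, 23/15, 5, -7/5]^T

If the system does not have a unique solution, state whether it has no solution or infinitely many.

infinitely many solutions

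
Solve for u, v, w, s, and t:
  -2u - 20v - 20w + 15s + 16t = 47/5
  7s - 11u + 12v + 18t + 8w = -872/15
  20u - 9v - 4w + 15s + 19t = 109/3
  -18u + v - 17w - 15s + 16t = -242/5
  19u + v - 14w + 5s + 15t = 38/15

Row-reduce the augmented matrix:
R1 ← R1 / (-2).
R2 ← R2 + 11·R1.
R3 ← R3 − 20·R1.
R4 ← R4 + 18·R1.
R5 ← R5 − 19·R1.
R2 ← R2 / (122).
R1 ← R1 − 10·R2.
R3 ← R3 + 209·R2.
R4 ← R4 − 181·R2.
R5 ← R5 + 189·R2.
R3 ← R3 / (-113/61).
R1 ← R1 − 20/61·R3.
R2 ← R2 − 59/61·R3.
R4 ← R4 + 736/61·R3.
R5 ← R5 + 1293/61·R3.
R4 ← R4 / (-1081/4).
R1 ← R1 − 5·R4.
R2 ← R2 − 18·R4.
R3 ← R3 + 77/4·R4.
R5 ← R5 + 755/2·R4.
R5 ← R5 / (-5646226/122153).
R1 ← R1 − 76746/122153·R5.
R2 ← R2 − 370765/122153·R5.
R3 ← R3 + 337523/122153·R5.
R4 ← R4 − 184852/122153·R5.
Reading off the reduced rows gives u = 9/5, v = -3, w = 4/3, s = -1, t = -1/3.

u = 9/5, v = -3, w = 4/3, s = -1, t = -1/3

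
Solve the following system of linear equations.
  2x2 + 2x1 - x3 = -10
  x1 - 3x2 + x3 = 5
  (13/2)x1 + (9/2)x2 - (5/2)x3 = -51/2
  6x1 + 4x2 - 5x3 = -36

no solution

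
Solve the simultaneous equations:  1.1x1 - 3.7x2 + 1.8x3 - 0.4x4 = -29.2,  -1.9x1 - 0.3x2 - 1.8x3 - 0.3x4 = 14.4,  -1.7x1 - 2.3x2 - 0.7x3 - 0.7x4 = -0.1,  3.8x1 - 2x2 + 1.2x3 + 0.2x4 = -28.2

Row-reduce the augmented matrix:
R1 ← R1 / (11/10).
R2 ← R2 + 19/10·R1.
R3 ← R3 + 17/10·R1.
R4 ← R4 − 19/5·R1.
R2 ← R2 / (-368/55).
R1 ← R1 + 37/11·R2.
R3 ← R3 + 441/55·R2.
R4 ← R4 − 593/55·R2.
R3 ← R3 / (59/115).
R1 ← R1 − 45/46·R3.
R2 ← R2 + 9/46·R3.
R4 ← R4 + 669/230·R3.
R4 ← R4 / (-14273/18880).
R1 ← R1 − 1449/3776·R4.
R2 ← R2 − 371/3776·R4.
R3 ← R3 + 481/1888·R4.
Reading off the reduced rows gives x1 = -3, x2 = 5, x3 = -5, x4 = -4.

x1 = -3, x2 = 5, x3 = -5, x4 = -4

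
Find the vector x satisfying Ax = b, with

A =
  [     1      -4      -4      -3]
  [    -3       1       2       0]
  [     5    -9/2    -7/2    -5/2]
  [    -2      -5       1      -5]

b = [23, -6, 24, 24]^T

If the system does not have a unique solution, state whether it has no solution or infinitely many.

infinitely many solutions

Row-reduce:
R2 ← R2 + 3·R1.
R3 ← R3 − 5·R1.
R4 ← R4 + 2·R1.
R2 ← R2 / (-11).
R1 ← R1 + 4·R2.
R3 ← R3 − 31/2·R2.
R4 ← R4 + 13·R2.
R3 ← R3 / (53/22).
R1 ← R1 + 4/11·R3.
R2 ← R2 − 10/11·R3.
R4 ← R4 − 53/11·R3.
Rank is 3 with 4 unknowns, leaving x_4 free.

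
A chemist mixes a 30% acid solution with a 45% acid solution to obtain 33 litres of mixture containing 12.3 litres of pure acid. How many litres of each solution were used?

Let a = litres of solution A, b = litres of solution B.
  b + a = 33
  (3/10)a + (9/20)b = 123/10
Row-reduce the augmented matrix:
R2 ← R2 − 3/10·R1.
R2 ← R2 / (3/20).
R1 ← R1 − 1·R2.
Reading off the reduced rows gives a = 17, b = 16.

litres of solution A: 17, litres of solution B: 16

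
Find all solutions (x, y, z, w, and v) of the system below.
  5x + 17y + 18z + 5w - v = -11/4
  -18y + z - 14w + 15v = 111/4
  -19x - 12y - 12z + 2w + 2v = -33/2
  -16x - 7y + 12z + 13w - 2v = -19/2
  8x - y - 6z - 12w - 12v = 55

x = 0, y = -1, z = 3/2, w = -3, v = -9/4

Row-reduce the augmented matrix:
R1 ← R1 / (5).
R3 ← R3 + 19·R1.
R4 ← R4 + 16·R1.
R5 ← R5 − 8·R1.
R2 ← R2 / (-18).
R1 ← R1 − 17/5·R2.
R3 ← R3 − 263/5·R2.
R4 ← R4 − 237/5·R2.
R5 ← R5 + 141/5·R2.
R3 ← R3 / (5339/90).
R1 ← R1 − 341/90·R3.
R2 ← R2 + 1/18·R3.
R4 ← R4 − 2167/30·R3.
R5 ← R5 + 1091/30·R3.
R4 ← R4 / (87442/5339).
R1 ← R1 + 1990/5339·R4.
R2 ← R2 − 4053/5339·R4.
R3 ← R3 + 1792/5339·R4.
R5 ← R5 + 54847/5339·R4.
R5 ← R5 / (-1636989/87442).
R1 ← R1 + 19041/43721·R5.
R2 ← R2 + 1005/87442·R5.
R3 ← R3 − 15853/43721·R5.
R4 ← R4 + 90131/87442·R5.
Reading off the reduced rows gives x = 0, y = -1, z = 3/2, w = -3, v = -9/4.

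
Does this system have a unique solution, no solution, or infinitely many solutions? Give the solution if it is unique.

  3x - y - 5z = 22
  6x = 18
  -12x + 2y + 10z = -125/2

no solution

Row-reduce:
R1 ← R1 / (3).
R2 ← R2 − 6·R1.
R3 ← R3 + 12·R1.
R2 ← R2 / (2).
R1 ← R1 + 1/3·R2.
R3 ← R3 + 2·R2.
Row 3 reduces to 0 = -1/2, a contradiction. The system is inconsistent.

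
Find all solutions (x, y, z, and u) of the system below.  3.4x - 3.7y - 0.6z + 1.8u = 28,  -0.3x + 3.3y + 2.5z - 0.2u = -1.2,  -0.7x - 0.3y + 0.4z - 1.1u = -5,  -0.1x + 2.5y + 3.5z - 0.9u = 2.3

x = 5, y = -2, z = 3, u = 3

Row-reduce the augmented matrix:
R1 ← R1 / (17/5).
R2 ← R2 + 3/10·R1.
R3 ← R3 + 7/10·R1.
R4 ← R4 + 1/10·R1.
R2 ← R2 / (1011/340).
R1 ← R1 + 37/34·R2.
R3 ← R3 + 361/340·R2.
R4 ← R4 − 813/340·R2.
R3 ← R3 / (11629/10110).
R1 ← R1 − 727/1011·R3.
R2 ← R2 − 832/1011·R3.
R4 ← R4 − 2552/1685·R3.
R4 ← R4 / (133/802).
R1 ← R1 − 11391/11629·R4.
R2 ← R2 − 6030/11629·R4.
R3 ← R3 + 7523/11629·R4.
Reading off the reduced rows gives x = 5, y = -2, z = 3, u = 3.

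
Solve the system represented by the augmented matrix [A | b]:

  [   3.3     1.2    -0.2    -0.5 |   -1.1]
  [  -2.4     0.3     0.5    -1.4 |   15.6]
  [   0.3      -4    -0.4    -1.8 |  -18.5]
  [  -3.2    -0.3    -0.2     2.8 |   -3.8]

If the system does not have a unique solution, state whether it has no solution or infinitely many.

x_1 = -3, x_2 = 6, x_3 = 2, x_4 = -4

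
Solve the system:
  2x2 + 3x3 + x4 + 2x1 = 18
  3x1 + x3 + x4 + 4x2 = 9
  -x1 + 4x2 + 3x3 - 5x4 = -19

infinitely many solutions

Row-reduce:
R1 ← R1 / (2).
R2 ← R2 − 3·R1.
R3 ← R3 + 1·R1.
R1 ← R1 − 1·R2.
R3 ← R3 − 5·R2.
R3 ← R3 / (22).
R1 ← R1 − 5·R3.
R2 ← R2 + 7/2·R3.
Rank is 3 with 4 unknowns, leaving x4 free.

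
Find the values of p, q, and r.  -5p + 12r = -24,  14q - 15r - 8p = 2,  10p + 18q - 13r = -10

p = 0, q = -2, r = -2

Row-reduce the augmented matrix:
R1 ← R1 / (-5).
R2 ← R2 + 8·R1.
R3 ← R3 − 10·R1.
R2 ← R2 / (14).
R3 ← R3 − 18·R2.
R3 ← R3 / (1924/35).
R1 ← R1 + 12/5·R3.
R2 ← R2 + 171/70·R3.
Reading off the reduced rows gives p = 0, q = -2, r = -2.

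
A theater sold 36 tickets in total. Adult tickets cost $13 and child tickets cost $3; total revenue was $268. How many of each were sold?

adult tickets: 16, child tickets: 20

Let a = adult tickets, c = child tickets.
  a + c = 36
  13a + 3c = 268
Row-reduce the augmented matrix:
R2 ← R2 − 13·R1.
R2 ← R2 / (-10).
R1 ← R1 − 1·R2.
Reading off the reduced rows gives a = 16, c = 20.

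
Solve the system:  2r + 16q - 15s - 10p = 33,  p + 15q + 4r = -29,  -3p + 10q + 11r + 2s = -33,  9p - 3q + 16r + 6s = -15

p = 1, q = -2, r = 0, s = -5

Row-reduce the augmented matrix:
R1 ← R1 / (-10).
R2 ← R2 − 1·R1.
R3 ← R3 + 3·R1.
R4 ← R4 − 9·R1.
R2 ← R2 / (83/5).
R1 ← R1 + 8/5·R2.
R3 ← R3 − 26/5·R2.
R4 ← R4 − 57/5·R2.
R3 ← R3 / (754/83).
R1 ← R1 − 17/83·R3.
R2 ← R2 − 21/83·R3.
R4 ← R4 − 1238/83·R3.
R4 ← R4 / (-1039/58).
R1 ← R1 − 139/116·R4.
R2 ← R2 + 33/116·R4.
R3 ← R3 − 89/116·R4.
Reading off the reduced rows gives p = 1, q = -2, r = 0, s = -5.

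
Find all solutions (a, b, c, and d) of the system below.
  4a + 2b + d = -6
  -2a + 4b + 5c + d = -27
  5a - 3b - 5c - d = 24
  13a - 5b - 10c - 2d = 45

Row-reduce:
R1 ← R1 / (4).
R2 ← R2 + 2·R1.
R3 ← R3 − 5·R1.
R4 ← R4 − 13·R1.
R2 ← R2 / (5).
R1 ← R1 − 1/2·R2.
R3 ← R3 + 11/2·R2.
R4 ← R4 + 23/2·R2.
R3 ← R3 / (1/2).
R1 ← R1 + 1/2·R3.
R2 ← R2 − 1·R3.
R4 ← R4 − 3/2·R3.
Rank is 3 with 4 unknowns, leaving d free.

infinitely many solutions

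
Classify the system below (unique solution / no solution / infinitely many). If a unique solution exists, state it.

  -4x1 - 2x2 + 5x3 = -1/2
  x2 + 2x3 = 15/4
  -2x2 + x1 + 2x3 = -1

x1 = 1/2, x2 = 7/4, x3 = 1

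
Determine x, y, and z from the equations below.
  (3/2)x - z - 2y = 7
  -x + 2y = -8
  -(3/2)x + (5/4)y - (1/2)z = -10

Row-reduce the augmented matrix:
R1 ← R1 / (3/2).
R2 ← R2 + 1·R1.
R3 ← R3 + 3/2·R1.
R2 ← R2 / (2/3).
R1 ← R1 + 4/3·R2.
R3 ← R3 + 3/4·R2.
R3 ← R3 / (-9/4).
R1 ← R1 + 2·R3.
R2 ← R2 + 1·R3.
Reading off the reduced rows gives x = 4, y = -2, z = 3.

x = 4, y = -2, z = 3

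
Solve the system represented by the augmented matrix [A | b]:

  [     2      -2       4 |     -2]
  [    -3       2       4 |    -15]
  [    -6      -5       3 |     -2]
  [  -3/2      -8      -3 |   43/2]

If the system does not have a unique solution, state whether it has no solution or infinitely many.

no solution

Row-reduce:
R1 ← R1 / (2).
R2 ← R2 + 3·R1.
R3 ← R3 + 6·R1.
R4 ← R4 + 3/2·R1.
R2 ← R2 / (-1).
R1 ← R1 + 1·R2.
R3 ← R3 + 11·R2.
R4 ← R4 + 19/2·R2.
R3 ← R3 / (-95).
R1 ← R1 + 8·R3.
R2 ← R2 + 10·R3.
R4 ← R4 + 95·R3.
Row 4 reduces to 0 = 1, a contradiction. The system is inconsistent.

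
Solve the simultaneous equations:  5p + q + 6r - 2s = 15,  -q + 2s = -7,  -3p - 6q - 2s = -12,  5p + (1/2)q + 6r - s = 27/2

no solution

Row-reduce:
R1 ← R1 / (5).
R3 ← R3 + 3·R1.
R4 ← R4 − 5·R1.
R2 ← R2 / (-1).
R1 ← R1 − 1/5·R2.
R3 ← R3 + 27/5·R2.
R4 ← R4 + 1/2·R2.
R3 ← R3 / (18/5).
R1 ← R1 − 6/5·R3.
Row 4 reduces to 0 = 2, a contradiction. The system is inconsistent.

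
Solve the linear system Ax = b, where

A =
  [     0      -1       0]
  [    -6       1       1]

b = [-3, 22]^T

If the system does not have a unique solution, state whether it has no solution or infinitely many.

Row-reduce:
Swap R1 and R2.
R1 ← R1 / (-6).
R2 ← R2 / (-1).
R1 ← R1 + 1/6·R2.
Rank is 2 with 3 unknowns, leaving x_3 free.

infinitely many solutions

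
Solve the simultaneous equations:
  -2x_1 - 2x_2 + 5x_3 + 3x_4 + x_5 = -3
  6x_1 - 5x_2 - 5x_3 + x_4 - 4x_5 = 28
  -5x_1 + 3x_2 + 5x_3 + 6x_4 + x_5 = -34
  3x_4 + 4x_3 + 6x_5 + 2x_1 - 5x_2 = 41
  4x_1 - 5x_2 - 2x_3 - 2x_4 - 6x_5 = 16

Row-reduce the augmented matrix:
R1 ← R1 / (-2).
R2 ← R2 − 6·R1.
R3 ← R3 + 5·R1.
R4 ← R4 − 2·R1.
R5 ← R5 − 4·R1.
R2 ← R2 / (-11).
R1 ← R1 − 1·R2.
R3 ← R3 − 8·R2.
R4 ← R4 + 7·R2.
R5 ← R5 + 9·R2.
R3 ← R3 / (-5/22).
R1 ← R1 + 35/22·R3.
R2 ← R2 + 10/11·R3.
R4 ← R4 − 29/11·R3.
R5 ← R5 + 2/11·R3.
R4 ← R4 / (333/5).
R1 ← R1 + 41·R4.
R2 ← R2 + 24·R4.
R3 ← R3 + 127/5·R4.
R5 ← R5 + 44/5·R4.
R5 ← R5 / (-1267/333).
R1 ← R1 − 1264/333·R5.
R2 ← R2 − 271/111·R5.
R3 ← R3 − 952/333·R5.
R4 ← R4 + 91/333·R5.
Reading off the reduced rows gives x_1 = 6, x_2 = -2, x_3 = 1, x_4 = -1, x_5 = 3.

x_1 = 6, x_2 = -2, x_3 = 1, x_4 = -1, x_5 = 3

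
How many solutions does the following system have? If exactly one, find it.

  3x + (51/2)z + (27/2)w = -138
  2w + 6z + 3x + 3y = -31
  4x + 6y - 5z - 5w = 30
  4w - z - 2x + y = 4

infinitely many solutions

Row-reduce:
R1 ← R1 / (3).
R2 ← R2 − 3·R1.
R3 ← R3 − 4·R1.
R4 ← R4 + 2·R1.
R2 ← R2 / (3).
R3 ← R3 − 6·R2.
R4 ← R4 − 1·R2.
Swap R3 and R4.
R3 ← R3 / (45/2).
R1 ← R1 − 17/2·R3.
R2 ← R2 + 13/2·R3.
Rank is 3 with 4 unknowns, leaving w free.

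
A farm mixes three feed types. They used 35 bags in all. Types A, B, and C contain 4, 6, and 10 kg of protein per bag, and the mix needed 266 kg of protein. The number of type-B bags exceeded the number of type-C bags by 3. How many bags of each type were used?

type-A bags: 2, type-B bags: 18, type-C bags: 15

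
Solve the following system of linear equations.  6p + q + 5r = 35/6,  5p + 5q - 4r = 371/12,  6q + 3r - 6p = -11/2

p = 9/4, q = 7/3, r = -2

Row-reduce the augmented matrix:
R1 ← R1 / (6).
R2 ← R2 − 5·R1.
R3 ← R3 + 6·R1.
R2 ← R2 / (25/6).
R1 ← R1 − 1/6·R2.
R3 ← R3 − 7·R2.
R3 ← R3 / (543/25).
R1 ← R1 − 29/25·R3.
R2 ← R2 + 49/25·R3.
Reading off the reduced rows gives p = 9/4, q = 7/3, r = -2.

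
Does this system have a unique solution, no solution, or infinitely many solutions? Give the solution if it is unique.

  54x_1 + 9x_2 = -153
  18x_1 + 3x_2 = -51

Row-reduce:
R1 ← R1 / (54).
R2 ← R2 − 18·R1.
Rank is 1 with 2 unknowns, leaving x_2 free.

infinitely many solutions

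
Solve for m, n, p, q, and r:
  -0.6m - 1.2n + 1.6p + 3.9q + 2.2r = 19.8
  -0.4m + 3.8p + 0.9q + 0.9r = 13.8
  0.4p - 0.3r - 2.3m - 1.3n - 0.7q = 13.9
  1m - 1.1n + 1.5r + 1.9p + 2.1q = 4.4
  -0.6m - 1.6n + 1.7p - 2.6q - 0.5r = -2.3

m = -6, n = -1, p = 3, q = 6, r = -6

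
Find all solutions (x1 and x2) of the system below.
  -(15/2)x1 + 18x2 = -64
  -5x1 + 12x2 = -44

no solution

Row-reduce:
R1 ← R1 / (-15/2).
R2 ← R2 + 5·R1.
Row 2 reduces to 0 = -4/3, a contradiction. The system is inconsistent.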